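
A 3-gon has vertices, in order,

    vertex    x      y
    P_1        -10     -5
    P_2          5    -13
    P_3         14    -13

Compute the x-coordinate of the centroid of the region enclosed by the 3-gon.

3

Apply the shoelace (surveyor's) formula. First the cross-terms c_i = x_i·y_{i+1} − x_{i+1}·y_i:
  155, 117, -200  ⇒  2A = 72, A = 36.
Then Σ (x_i + x_{i+1})·c_i = 648, so x̄ = 648 / (6·36) = 3.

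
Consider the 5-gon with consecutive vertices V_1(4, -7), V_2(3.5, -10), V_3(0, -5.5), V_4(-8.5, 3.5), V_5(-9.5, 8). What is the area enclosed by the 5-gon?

Σ = (-15.5) + (-19.25) + (-46.75) + (-34.75) + (34.5) = -81.75
Area = |Σ|/2 = 40.875.

40.875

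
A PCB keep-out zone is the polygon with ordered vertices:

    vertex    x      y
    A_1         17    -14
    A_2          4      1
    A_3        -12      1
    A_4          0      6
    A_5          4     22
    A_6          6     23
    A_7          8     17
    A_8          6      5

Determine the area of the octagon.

Apply the shoelace (surveyor's) formula: 2A = Σ (x_i·y_{i+1} − x_{i+1}·y_i), indices taken mod 8.
Σ = (73) + (16) + (-72) + (-24) + (-40) + (-82) + (-62) + (-169) = -360
Area = |Σ|/2 = 180.

180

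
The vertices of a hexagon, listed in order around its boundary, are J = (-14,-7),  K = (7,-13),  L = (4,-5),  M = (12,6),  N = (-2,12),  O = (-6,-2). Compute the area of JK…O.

289

Apply the shoelace formula: 2A = Σ (x_i·y_{i+1} − x_{i+1}·y_i), indices taken mod 6.
Cross-terms: 231, 17, 84, 156, 76, 14  ⇒  Σ = 578
Area = |Σ|/2 = 289.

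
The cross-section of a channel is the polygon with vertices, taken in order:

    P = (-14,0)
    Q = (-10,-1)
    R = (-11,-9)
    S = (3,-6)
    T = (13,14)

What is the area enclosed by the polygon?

251

Σ = (14) + (79) + (93) + (120) + (196) = 502
Area = |Σ|/2 = 251.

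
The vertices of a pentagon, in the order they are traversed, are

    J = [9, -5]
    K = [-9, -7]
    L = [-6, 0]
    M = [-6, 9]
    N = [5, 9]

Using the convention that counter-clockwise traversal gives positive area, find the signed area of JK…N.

-204.5

Apply Gauss's area formula: 2A = Σ (x_i·y_{i+1} − x_{i+1}·y_i), indices taken mod 5.
Σ = (-108) + (-42) + (-54) + (-99) + (-106) = -409
Signed area = Σ/2 = -204.5 (negative ⇒ clockwise traversal).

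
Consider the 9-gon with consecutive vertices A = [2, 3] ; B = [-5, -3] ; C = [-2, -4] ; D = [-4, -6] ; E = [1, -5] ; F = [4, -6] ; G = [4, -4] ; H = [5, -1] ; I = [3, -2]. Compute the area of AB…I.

44.5

Apply the surveyor's formula: 2A = Σ (x_i·y_{i+1} − x_{i+1}·y_i), indices taken mod 9.
Σ = (9) + (14) + (-4) + (26) + (14) + (8) + (16) + (-7) + (13) = 89
Area = |Σ|/2 = 44.5.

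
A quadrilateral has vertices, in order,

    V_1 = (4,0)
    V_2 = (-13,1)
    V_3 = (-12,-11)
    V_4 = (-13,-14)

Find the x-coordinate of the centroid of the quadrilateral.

-7

Apply Gauss's area formula. First the cross-terms c_i = x_i·y_{i+1} − x_{i+1}·y_i:
  4, 155, 25, 56  ⇒  2A = 240, A = 120.
Then Σ (x_i + x_{i+1})·c_i = -5040, so x̄ = -5040 / (6·120) = -7.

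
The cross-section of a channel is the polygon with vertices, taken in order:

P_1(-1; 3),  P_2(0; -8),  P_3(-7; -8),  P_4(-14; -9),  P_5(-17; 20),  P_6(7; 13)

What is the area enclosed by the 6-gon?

428.5

Apply Gauss's area formula: 2A = Σ (x_i·y_{i+1} − x_{i+1}·y_i), indices taken mod 6.
Σ = (8) + (-56) + (-49) + (-433) + (-361) + (34) = -857
Area = |Σ|/2 = 428.5.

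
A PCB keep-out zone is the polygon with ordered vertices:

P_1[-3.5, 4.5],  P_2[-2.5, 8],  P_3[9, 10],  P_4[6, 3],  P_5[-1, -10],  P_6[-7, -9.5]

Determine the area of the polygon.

164.5

Apply Gauss's area formula: 2A = Σ (x_i·y_{i+1} − x_{i+1}·y_i), indices taken mod 6.
Σ = (-16.75) + (-97) + (-33) + (-57) + (-60.5) + (-64.75) = -329
Area = |Σ|/2 = 164.5.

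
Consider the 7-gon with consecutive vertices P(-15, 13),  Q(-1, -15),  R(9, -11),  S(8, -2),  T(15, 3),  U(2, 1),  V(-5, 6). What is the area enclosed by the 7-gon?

279.5

Apply the shoelace formula: 2A = Σ (x_i·y_{i+1} − x_{i+1}·y_i), indices taken mod 7.
Cross-terms: 238, 146, 70, 54, 9, 17, 25  ⇒  Σ = 559
Area = |Σ|/2 = 279.5.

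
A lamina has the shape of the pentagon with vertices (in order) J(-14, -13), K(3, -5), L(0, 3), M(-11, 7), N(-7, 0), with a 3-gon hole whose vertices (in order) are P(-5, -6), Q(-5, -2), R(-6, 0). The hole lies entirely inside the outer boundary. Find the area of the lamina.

Outer boundary:
Apply the shoelace formula: 2A = Σ (x_i·y_{i+1} − x_{i+1}·y_i), indices taken mod 5.
Cross-terms: 109, 9, 33, 49, 91  ⇒  Σ = 291
Area = |Σ|/2 = 145.5.
Hole:
Σ = (-20) + (-12) + (36) = 4
Area = |Σ|/2 = 2.
Net area = 145.5 − 2 = 143.5.

143.5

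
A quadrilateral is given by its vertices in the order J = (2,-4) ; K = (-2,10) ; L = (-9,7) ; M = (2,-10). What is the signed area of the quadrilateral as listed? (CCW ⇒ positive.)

88

Apply the shoelace (surveyor's) formula: 2A = Σ (x_i·y_{i+1} − x_{i+1}·y_i), indices taken mod 4.
Cross-terms: 12, 76, 76, 12  ⇒  Σ = 176
Signed area = Σ/2 = 88 (positive ⇒ counter-clockwise traversal).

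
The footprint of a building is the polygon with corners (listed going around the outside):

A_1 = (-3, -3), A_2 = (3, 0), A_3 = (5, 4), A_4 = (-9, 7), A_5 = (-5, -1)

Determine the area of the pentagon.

74

Apply the shoelace (surveyor's) formula: 2A = Σ (x_i·y_{i+1} − x_{i+1}·y_i), indices taken mod 5.
Σ = (9) + (12) + (71) + (44) + (12) = 148
Area = |Σ|/2 = 74.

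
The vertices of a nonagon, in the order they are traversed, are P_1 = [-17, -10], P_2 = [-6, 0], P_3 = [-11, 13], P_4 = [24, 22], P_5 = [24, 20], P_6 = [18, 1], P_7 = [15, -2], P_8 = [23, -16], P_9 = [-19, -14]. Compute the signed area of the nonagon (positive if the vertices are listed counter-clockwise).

Apply the shoelace (surveyor's) formula: 2A = Σ (x_i·y_{i+1} − x_{i+1}·y_i), indices taken mod 9.
Cross-terms: -60, -78, -554, -48, -336, -51, -194, -626, -48  ⇒  Σ = -1995
Signed area = Σ/2 = -997.5 (negative ⇒ clockwise traversal).

-997.5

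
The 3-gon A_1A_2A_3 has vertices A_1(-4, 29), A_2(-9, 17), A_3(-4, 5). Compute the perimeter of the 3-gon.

|A_1A_2| = √((-5)² + (-12)²) = √169 = 13
|A_2A_3| = √((5)² + (-12)²) = √169 = 13
|A_3A_1| = √((0)² + (24)²) = √576 = 24
Perimeter = 13 + 13 + 24 = 50.

50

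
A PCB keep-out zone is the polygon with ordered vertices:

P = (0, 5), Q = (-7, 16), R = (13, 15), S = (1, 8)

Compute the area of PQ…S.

92

Cross-terms: 35, -313, 89, 5  ⇒  Σ = -184
Area = |Σ|/2 = 92.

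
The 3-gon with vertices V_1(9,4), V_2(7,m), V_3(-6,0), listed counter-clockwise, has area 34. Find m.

The doubled signed area Σ (x_i y_{i+1} − x_{i+1} y_i) is linear in m.
With m=0 it equals -52; the coefficient of m is 15 (from the two edges through V_2).
So 15·m + -52 = 2·34 = 68 ⇒ m = 8.

8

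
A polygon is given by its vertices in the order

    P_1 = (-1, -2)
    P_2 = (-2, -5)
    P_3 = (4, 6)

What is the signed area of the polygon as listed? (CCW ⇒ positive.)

3.5

Σ = (1) + (8) + (-2) = 7
Signed area = Σ/2 = 3.5 (positive ⇒ counter-clockwise traversal).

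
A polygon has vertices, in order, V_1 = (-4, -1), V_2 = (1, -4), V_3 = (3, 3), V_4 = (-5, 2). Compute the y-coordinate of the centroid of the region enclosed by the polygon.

Apply the surveyor's formula. First the cross-terms c_i = x_i·y_{i+1} − x_{i+1}·y_i:
  17, 15, 21, 13  ⇒  2A = 66, A = 33.
Then Σ (y_i + y_{i+1})·c_i = 18, so ȳ = 18 / (6·33) = 1/11.

1/11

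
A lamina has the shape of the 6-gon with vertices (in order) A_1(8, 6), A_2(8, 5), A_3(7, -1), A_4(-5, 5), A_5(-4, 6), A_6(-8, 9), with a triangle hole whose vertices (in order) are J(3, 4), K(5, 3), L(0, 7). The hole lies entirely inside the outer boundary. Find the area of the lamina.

68

Outer boundary:
Σ = (-8) + (-43) + (30) + (-10) + (12) + (-120) = -139
Area = |Σ|/2 = 69.5.
Hole:
Apply the shoelace (surveyor's) formula: 2A = Σ (x_i·y_{i+1} − x_{i+1}·y_i), indices taken mod 3.
Σ = (-11) + (35) + (-21) = 3
Area = |Σ|/2 = 1.5.
Net area = 69.5 − 1.5 = 68.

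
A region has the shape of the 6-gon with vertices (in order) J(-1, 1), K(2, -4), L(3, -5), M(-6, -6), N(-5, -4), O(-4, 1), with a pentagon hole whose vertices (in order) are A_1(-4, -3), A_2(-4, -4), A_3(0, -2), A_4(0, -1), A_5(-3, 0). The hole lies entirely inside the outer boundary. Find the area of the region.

Outer boundary:
Apply the surveyor's formula: 2A = Σ (x_i·y_{i+1} − x_{i+1}·y_i), indices taken mod 6.
Cross-terms: 2, 2, -48, -6, -21, -3  ⇒  Σ = -74
Area = |Σ|/2 = 37.
Hole:
Apply the shoelace (surveyor's) formula: 2A = Σ (x_i·y_{i+1} − x_{i+1}·y_i), indices taken mod 5.
Σ = (4) + (8) + (0) + (-3) + (9) = 18
Area = |Σ|/2 = 9.
Net area = 37 − 9 = 28.

28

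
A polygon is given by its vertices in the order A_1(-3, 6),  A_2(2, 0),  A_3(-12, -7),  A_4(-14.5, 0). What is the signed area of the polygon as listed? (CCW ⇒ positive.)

Apply the shoelace (surveyor's) formula: 2A = Σ (x_i·y_{i+1} − x_{i+1}·y_i), indices taken mod 4.
Σ = (-12) + (-14) + (-101.5) + (-87) = -214.5
Signed area = Σ/2 = -107.25 (negative ⇒ clockwise traversal).

-107.25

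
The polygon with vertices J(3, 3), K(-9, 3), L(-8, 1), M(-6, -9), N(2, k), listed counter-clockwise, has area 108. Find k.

The doubled signed area Σ (x_i y_{i+1} − x_{i+1} y_i) is linear in k.
With k=0 it equals 153; the coefficient of k is -9 (from the two edges through N).
So -9·k + 153 = 2·108 = 216 ⇒ k = -7.

-7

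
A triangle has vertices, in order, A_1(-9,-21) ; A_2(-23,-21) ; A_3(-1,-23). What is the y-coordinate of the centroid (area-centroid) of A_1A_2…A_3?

-65/3

Apply the surveyor's formula. First the cross-terms c_i = x_i·y_{i+1} − x_{i+1}·y_i:
  -294, 508, -186  ⇒  2A = 28, A = 14.
Then Σ (y_i + y_{i+1})·c_i = -1820, so ȳ = -1820 / (6·14) = -65/3.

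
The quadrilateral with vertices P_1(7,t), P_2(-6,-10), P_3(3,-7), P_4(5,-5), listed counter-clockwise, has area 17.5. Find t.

-2

The doubled signed area Σ (x_i y_{i+1} − x_{i+1} y_i) is linear in t.
With t=0 it equals 57; the coefficient of t is 11 (from the two edges through P_1).
So 11·t + 57 = 2·17.5 = 35 ⇒ t = -2.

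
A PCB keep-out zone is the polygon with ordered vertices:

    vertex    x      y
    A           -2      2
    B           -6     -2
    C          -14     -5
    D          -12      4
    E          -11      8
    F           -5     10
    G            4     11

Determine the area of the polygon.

Apply Gauss's area formula: 2A = Σ (x_i·y_{i+1} − x_{i+1}·y_i), indices taken mod 7.
Cross-terms: 16, 2, -116, -52, -70, -95, 30  ⇒  Σ = -285
Area = |Σ|/2 = 142.5.

142.5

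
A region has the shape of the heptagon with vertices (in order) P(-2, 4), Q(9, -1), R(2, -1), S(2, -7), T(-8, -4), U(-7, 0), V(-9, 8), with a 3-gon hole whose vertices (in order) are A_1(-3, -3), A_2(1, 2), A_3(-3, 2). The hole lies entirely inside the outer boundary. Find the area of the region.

100.5

Outer boundary:
Apply the surveyor's formula: 2A = Σ (x_i·y_{i+1} − x_{i+1}·y_i), indices taken mod 7.
Cross-terms: -34, -7, -12, -64, -28, -56, -20  ⇒  Σ = -221
Area = |Σ|/2 = 110.5.
Hole:
A_1→A_2: (-3)(2) − (1)(-3) = -3
A_2→A_3: (1)(2) − (-3)(2) = 8
A_3→A_1: (-3)(-3) − (-3)(2) = 15
Σ = 20
Area = |Σ|/2 = 10.
Net area = 110.5 − 10 = 100.5.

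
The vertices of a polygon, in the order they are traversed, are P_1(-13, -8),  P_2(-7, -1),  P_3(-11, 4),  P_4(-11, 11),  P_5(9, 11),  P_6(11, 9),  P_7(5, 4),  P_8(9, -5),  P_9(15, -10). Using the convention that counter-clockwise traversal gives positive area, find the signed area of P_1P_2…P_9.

Apply the surveyor's formula: 2A = Σ (x_i·y_{i+1} − x_{i+1}·y_i), indices taken mod 9.
Σ = (-43) + (-39) + (-77) + (-220) + (-40) + (-1) + (-61) + (-15) + (-250) = -746
Signed area = Σ/2 = -373 (negative ⇒ clockwise traversal).

-373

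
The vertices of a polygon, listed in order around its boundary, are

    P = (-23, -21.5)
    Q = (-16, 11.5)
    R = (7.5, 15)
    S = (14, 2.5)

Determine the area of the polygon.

684.75

Apply the shoelace formula: 2A = Σ (x_i·y_{i+1} − x_{i+1}·y_i), indices taken mod 4.
Σ = (-608.5) + (-326.25) + (-191.25) + (-243.5) = -1369.5
Area = |Σ|/2 = 684.75.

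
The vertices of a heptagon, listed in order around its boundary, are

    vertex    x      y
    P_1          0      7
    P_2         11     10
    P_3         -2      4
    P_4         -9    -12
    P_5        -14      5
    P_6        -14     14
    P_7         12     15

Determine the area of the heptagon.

293

Apply the shoelace formula: 2A = Σ (x_i·y_{i+1} − x_{i+1}·y_i), indices taken mod 7.
Cross-terms: -77, 64, 60, -213, -126, -378, 84  ⇒  Σ = -586
Area = |Σ|/2 = 293.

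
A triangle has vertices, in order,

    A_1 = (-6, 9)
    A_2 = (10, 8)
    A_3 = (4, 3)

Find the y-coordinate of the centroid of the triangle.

Apply the surveyor's formula. First the cross-terms c_i = x_i·y_{i+1} − x_{i+1}·y_i:
  -138, -2, 54  ⇒  2A = -86, A = -43.
Then Σ (y_i + y_{i+1})·c_i = -1720, so ȳ = -1720 / (6·(-43)) = 20/3.

20/3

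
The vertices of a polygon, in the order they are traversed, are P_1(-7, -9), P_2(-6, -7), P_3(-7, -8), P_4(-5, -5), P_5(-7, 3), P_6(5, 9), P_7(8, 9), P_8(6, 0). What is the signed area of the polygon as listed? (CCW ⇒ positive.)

Apply the shoelace formula: 2A = Σ (x_i·y_{i+1} − x_{i+1}·y_i), indices taken mod 8.
Σ = (-5) + (-1) + (-5) + (-50) + (-78) + (-27) + (-54) + (-54) = -274
Signed area = Σ/2 = -137 (negative ⇒ clockwise traversal).

-137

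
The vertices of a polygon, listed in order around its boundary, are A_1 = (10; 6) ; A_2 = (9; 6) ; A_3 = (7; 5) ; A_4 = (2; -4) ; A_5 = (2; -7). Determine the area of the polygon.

23.5

Apply the shoelace (surveyor's) formula: 2A = Σ (x_i·y_{i+1} − x_{i+1}·y_i), indices taken mod 5.
Cross-terms: 6, 3, -38, -6, 82  ⇒  Σ = 47
Area = |Σ|/2 = 23.5.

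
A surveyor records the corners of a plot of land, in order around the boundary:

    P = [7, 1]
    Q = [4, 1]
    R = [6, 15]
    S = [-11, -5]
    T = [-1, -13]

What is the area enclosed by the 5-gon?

210

Apply Gauss's area formula: 2A = Σ (x_i·y_{i+1} − x_{i+1}·y_i), indices taken mod 5.
Σ = (3) + (54) + (135) + (138) + (90) = 420
Area = |Σ|/2 = 210.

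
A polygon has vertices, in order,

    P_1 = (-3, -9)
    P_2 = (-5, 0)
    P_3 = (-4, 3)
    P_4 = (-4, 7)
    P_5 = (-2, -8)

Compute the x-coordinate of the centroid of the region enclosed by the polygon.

-377/108

Apply the shoelace (surveyor's) formula. First the cross-terms c_i = x_i·y_{i+1} − x_{i+1}·y_i:
  -45, -15, -16, 46, -6  ⇒  2A = -36, A = -18.
Then Σ (x_i + x_{i+1})·c_i = 377, so x̄ = 377 / (6·(-18)) = -377/108.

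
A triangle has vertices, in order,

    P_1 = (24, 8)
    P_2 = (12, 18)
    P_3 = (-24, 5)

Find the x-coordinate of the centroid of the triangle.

4

Apply Gauss's area formula. First the cross-terms c_i = x_i·y_{i+1} − x_{i+1}·y_i:
  336, 492, -312  ⇒  2A = 516, A = 258.
Then Σ (x_i + x_{i+1})·c_i = 6192, so x̄ = 6192 / (6·258) = 4.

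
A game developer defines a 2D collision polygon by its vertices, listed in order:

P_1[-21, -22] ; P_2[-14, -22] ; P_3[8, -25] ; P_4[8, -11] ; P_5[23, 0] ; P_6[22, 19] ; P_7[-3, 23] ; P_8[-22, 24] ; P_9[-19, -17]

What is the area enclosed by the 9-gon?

Apply the shoelace formula: 2A = Σ (x_i·y_{i+1} − x_{i+1}·y_i), indices taken mod 9.
Σ = (154) + (526) + (112) + (253) + (437) + (563) + (434) + (830) + (61) = 3370
Area = |Σ|/2 = 1685.

1685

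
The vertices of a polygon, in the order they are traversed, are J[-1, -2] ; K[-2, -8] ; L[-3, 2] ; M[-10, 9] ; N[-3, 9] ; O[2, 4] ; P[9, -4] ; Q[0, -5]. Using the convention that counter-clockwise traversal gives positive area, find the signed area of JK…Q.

Σ = (4) + (-28) + (-7) + (-63) + (-30) + (-44) + (-45) + (-5) = -218
Signed area = Σ/2 = -109 (negative ⇒ clockwise traversal).

-109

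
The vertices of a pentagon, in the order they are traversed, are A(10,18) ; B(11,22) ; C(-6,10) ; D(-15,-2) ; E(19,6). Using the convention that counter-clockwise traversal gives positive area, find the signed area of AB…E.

Σ = (22) + (242) + (162) + (-52) + (282) = 656
Signed area = Σ/2 = 328 (positive ⇒ counter-clockwise traversal).

328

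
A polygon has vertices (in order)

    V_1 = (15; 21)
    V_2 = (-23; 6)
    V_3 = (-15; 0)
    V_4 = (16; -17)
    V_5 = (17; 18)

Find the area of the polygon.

791

Apply the shoelace (surveyor's) formula: 2A = Σ (x_i·y_{i+1} − x_{i+1}·y_i), indices taken mod 5.
V_1→V_2: (15)(6) − (-23)(21) = 573
V_2→V_3: (-23)(0) − (-15)(6) = 90
V_3→V_4: (-15)(-17) − (16)(0) = 255
V_4→V_5: (16)(18) − (17)(-17) = 577
V_5→V_1: (17)(21) − (15)(18) = 87
Σ = 1582
Area = |Σ|/2 = 791.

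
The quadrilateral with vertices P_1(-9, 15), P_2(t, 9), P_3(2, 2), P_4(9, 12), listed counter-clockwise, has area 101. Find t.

Write out the shoelace sum; only the two edges meeting at P_2 involve t:
2·Area = [((-9)·9 − t·15) + (t·2 − 2·9)] + 249
       = -13·t + 150 = 202
⇒ t = -4.

-4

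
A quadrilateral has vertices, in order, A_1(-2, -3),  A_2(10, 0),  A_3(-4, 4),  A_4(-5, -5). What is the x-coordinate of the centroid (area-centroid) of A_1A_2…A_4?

17/69

Apply the surveyor's formula. First the cross-terms c_i = x_i·y_{i+1} − x_{i+1}·y_i:
  30, 40, 40, 5  ⇒  2A = 115, A = 57.5.
Then Σ (x_i + x_{i+1})·c_i = 85, so x̄ = 85 / (6·57.5) = 17/69.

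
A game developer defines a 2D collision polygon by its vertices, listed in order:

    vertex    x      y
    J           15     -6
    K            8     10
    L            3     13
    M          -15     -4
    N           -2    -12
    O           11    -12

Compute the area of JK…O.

Apply the shoelace (surveyor's) formula: 2A = Σ (x_i·y_{i+1} − x_{i+1}·y_i), indices taken mod 6.
Σ = (198) + (74) + (183) + (172) + (156) + (114) = 897
Area = |Σ|/2 = 448.5.

448.5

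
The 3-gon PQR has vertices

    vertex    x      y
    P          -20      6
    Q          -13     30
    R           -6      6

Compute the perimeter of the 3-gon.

|PQ| = √((7)² + (24)²) = √625 = 25
|QR| = √((7)² + (-24)²) = √625 = 25
|RP| = √((-14)² + (0)²) = √196 = 14
Perimeter = 25 + 25 + 14 = 64.

64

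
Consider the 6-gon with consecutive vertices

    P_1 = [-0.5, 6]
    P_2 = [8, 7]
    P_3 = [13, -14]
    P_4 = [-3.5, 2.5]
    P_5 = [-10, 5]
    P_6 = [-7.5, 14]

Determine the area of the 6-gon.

Apply the shoelace (surveyor's) formula: 2A = Σ (x_i·y_{i+1} − x_{i+1}·y_i), indices taken mod 6.
Σ = (-51.5) + (-203) + (-16.5) + (7.5) + (-102.5) + (-38) = -404
Area = |Σ|/2 = 202.

202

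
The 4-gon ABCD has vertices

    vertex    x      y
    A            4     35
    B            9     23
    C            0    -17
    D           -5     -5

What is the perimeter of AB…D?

108

|AB| = √((5)² + (-12)²) = √169 = 13
|BC| = √((-9)² + (-40)²) = √1681 = 41
|CD| = √((-5)² + (12)²) = √169 = 13
|DA| = √((9)² + (40)²) = √1681 = 41
Perimeter = 13 + 41 + 13 + 41 = 108.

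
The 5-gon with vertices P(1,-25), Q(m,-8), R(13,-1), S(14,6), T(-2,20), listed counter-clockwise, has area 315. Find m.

5

Write out the shoelace sum; only the two edges meeting at Q involve m:
2·Area = [(1·(-8) − m·(-25)) + (m·(-1) − 13·(-8))] + 414
       = 24·m + 510 = 630
⇒ m = 5.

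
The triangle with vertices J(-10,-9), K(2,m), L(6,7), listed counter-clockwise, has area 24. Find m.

The doubled signed area Σ (x_i y_{i+1} − x_{i+1} y_i) is linear in m.
With m=0 it equals 48; the coefficient of m is -16 (from the two edges through K).
So -16·m + 48 = 2·24 = 48 ⇒ m = 0.

0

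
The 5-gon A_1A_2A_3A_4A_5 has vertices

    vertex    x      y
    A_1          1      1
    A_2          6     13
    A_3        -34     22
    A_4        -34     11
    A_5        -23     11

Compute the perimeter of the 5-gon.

|A_1A_2| = √((5)² + (12)²) = √169 = 13
|A_2A_3| = √((-40)² + (9)²) = √1681 = 41
|A_3A_4| = √((0)² + (-11)²) = √121 = 11
|A_4A_5| = √((11)² + (0)²) = √121 = 11
|A_5A_1| = √((24)² + (-10)²) = √676 = 26
Perimeter = 13 + 41 + 11 + 11 + 26 = 102.

102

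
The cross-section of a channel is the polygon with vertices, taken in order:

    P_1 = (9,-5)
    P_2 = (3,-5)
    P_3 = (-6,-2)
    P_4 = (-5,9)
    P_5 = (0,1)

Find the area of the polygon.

Apply the surveyor's formula: 2A = Σ (x_i·y_{i+1} − x_{i+1}·y_i), indices taken mod 5.
P_1→P_2: (9)(-5) − (3)(-5) = -30
P_2→P_3: (3)(-2) − (-6)(-5) = -36
P_3→P_4: (-6)(9) − (-5)(-2) = -64
P_4→P_5: (-5)(1) − (0)(9) = -5
P_5→P_1: (0)(-5) − (9)(1) = -9
Σ = -144
Area = |Σ|/2 = 72.

72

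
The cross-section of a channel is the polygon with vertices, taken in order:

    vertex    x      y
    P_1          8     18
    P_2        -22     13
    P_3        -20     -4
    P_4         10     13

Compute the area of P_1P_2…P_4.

Apply the shoelace formula: 2A = Σ (x_i·y_{i+1} − x_{i+1}·y_i), indices taken mod 4.
Σ = (500) + (348) + (-220) + (76) = 704
Area = |Σ|/2 = 352.

352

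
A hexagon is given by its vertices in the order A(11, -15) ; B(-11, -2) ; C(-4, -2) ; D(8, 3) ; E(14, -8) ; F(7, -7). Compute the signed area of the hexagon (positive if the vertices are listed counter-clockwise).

Σ = (-187) + (14) + (4) + (-106) + (-42) + (-28) = -345
Signed area = Σ/2 = -172.5 (negative ⇒ clockwise traversal).

-172.5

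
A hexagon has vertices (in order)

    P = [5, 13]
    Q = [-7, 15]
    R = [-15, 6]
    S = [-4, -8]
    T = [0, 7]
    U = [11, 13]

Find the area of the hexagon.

233

Σ = (166) + (183) + (144) + (-28) + (-77) + (78) = 466
Area = |Σ|/2 = 233.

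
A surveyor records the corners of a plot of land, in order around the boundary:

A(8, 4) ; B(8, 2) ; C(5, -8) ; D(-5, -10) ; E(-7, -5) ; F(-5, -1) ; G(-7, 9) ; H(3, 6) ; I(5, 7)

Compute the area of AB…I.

204.5

Apply the shoelace (surveyor's) formula: 2A = Σ (x_i·y_{i+1} − x_{i+1}·y_i), indices taken mod 9.
Σ = (-16) + (-74) + (-90) + (-45) + (-18) + (-52) + (-69) + (-9) + (-36) = -409
Area = |Σ|/2 = 204.5.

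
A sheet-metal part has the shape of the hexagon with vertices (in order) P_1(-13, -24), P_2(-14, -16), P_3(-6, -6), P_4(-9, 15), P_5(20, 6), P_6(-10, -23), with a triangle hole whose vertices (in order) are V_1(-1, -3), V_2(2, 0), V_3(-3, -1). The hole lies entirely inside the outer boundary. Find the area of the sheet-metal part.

Outer boundary:
Apply the shoelace (surveyor's) formula: 2A = Σ (x_i·y_{i+1} − x_{i+1}·y_i), indices taken mod 6.
Σ = (-128) + (-12) + (-144) + (-354) + (-400) + (-59) = -1097
Area = |Σ|/2 = 548.5.
Hole:
Σ = (6) + (-2) + (8) = 12
Area = |Σ|/2 = 6.
Net area = 548.5 − 6 = 542.5.

542.5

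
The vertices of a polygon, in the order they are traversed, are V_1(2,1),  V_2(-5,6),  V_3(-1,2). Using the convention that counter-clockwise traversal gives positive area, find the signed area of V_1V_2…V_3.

Apply the shoelace (surveyor's) formula: 2A = Σ (x_i·y_{i+1} − x_{i+1}·y_i), indices taken mod 3.
Σ = (17) + (-4) + (-5) = 8
Signed area = Σ/2 = 4 (positive ⇒ counter-clockwise traversal).

4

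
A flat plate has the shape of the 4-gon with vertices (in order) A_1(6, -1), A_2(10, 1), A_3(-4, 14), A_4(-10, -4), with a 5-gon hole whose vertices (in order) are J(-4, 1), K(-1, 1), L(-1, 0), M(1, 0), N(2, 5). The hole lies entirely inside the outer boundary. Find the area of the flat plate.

162.5

Outer boundary:
Σ = (16) + (144) + (156) + (34) = 350
Area = |Σ|/2 = 175.
Hole:
Σ = (-3) + (1) + (0) + (5) + (22) = 25
Area = |Σ|/2 = 12.5.
Net area = 175 − 12.5 = 162.5.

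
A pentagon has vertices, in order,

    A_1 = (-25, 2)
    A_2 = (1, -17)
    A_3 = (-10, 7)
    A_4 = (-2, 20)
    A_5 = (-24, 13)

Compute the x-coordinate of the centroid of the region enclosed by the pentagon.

Apply the shoelace formula. First the cross-terms c_i = x_i·y_{i+1} − x_{i+1}·y_i:
  423, -163, -186, 454, 277  ⇒  2A = 805, A = 402.5.
Then Σ (x_i + x_{i+1})·c_i = -31830, so x̄ = -31830 / (6·402.5) = -2122/161.

-2122/161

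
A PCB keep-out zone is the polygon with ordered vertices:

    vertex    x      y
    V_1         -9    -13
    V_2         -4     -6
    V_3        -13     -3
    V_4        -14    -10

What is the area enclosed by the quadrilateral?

58

Σ = (2) + (-66) + (88) + (92) = 116
Area = |Σ|/2 = 58.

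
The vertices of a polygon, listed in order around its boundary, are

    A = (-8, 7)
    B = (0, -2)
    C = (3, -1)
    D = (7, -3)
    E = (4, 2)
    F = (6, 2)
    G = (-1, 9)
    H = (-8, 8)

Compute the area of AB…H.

85

Apply the shoelace formula: 2A = Σ (x_i·y_{i+1} − x_{i+1}·y_i), indices taken mod 8.
A→B: (-8)(-2) − (0)(7) = 16
B→C: (0)(-1) − (3)(-2) = 6
C→D: (3)(-3) − (7)(-1) = -2
D→E: (7)(2) − (4)(-3) = 26
E→F: (4)(2) − (6)(2) = -4
F→G: (6)(9) − (-1)(2) = 56
G→H: (-1)(8) − (-8)(9) = 64
H→A: (-8)(7) − (-8)(8) = 8
Σ = 170
Area = |Σ|/2 = 85.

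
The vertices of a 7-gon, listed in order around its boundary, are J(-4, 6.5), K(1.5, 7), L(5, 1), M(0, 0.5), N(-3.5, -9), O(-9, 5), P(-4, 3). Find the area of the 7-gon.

J→K: (-4)(7) − (1.5)(6.5) = -37.75
K→L: (1.5)(1) − (5)(7) = -33.5
L→M: (5)(0.5) − (0)(1) = 2.5
M→N: (0)(-9) − (-3.5)(0.5) = 1.75
N→O: (-3.5)(5) − (-9)(-9) = -98.5
O→P: (-9)(3) − (-4)(5) = -7
P→J: (-4)(6.5) − (-4)(3) = -14
Σ = -186.5
Area = |Σ|/2 = 93.25.

93.25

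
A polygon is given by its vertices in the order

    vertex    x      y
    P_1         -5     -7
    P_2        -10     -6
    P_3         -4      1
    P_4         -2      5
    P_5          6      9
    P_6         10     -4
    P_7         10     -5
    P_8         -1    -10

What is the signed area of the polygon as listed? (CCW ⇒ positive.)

-206

Σ = (-40) + (-34) + (-18) + (-48) + (-114) + (-10) + (-105) + (-43) = -412
Signed area = Σ/2 = -206 (negative ⇒ clockwise traversal).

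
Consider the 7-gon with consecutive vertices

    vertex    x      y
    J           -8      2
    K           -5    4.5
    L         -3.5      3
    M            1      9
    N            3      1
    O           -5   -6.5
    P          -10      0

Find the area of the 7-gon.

92.625

Apply the shoelace formula: 2A = Σ (x_i·y_{i+1} − x_{i+1}·y_i), indices taken mod 7.
Σ = (-26) + (0.75) + (-34.5) + (-26) + (-14.5) + (-65) + (-20) = -185.25
Area = |Σ|/2 = 92.625.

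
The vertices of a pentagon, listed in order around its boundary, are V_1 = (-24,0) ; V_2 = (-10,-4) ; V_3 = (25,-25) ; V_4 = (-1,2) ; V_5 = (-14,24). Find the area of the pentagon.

Σ = (96) + (350) + (25) + (4) + (576) = 1051
Area = |Σ|/2 = 525.5.

525.5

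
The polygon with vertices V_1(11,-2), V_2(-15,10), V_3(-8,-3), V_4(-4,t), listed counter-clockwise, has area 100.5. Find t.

0

Write out the shoelace sum; only the two edges meeting at V_4 involve t:
2·Area = [((-8)·t − (-4)·(-3)) + ((-4)·(-2) − 11·t)] + 205
       = -19·t + 201 = 201
⇒ t = 0.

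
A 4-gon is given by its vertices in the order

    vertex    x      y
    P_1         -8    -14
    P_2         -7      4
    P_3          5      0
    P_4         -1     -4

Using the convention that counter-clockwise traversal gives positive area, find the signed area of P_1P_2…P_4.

Apply the surveyor's formula: 2A = Σ (x_i·y_{i+1} − x_{i+1}·y_i), indices taken mod 4.
Cross-terms: -130, -20, -20, -18  ⇒  Σ = -188
Signed area = Σ/2 = -94 (negative ⇒ clockwise traversal).

-94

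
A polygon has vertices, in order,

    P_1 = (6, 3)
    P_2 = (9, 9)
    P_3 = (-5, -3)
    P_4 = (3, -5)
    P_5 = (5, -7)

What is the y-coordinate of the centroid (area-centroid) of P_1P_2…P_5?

Apply the surveyor's formula. First the cross-terms c_i = x_i·y_{i+1} − x_{i+1}·y_i:
  27, 18, 34, 4, 57  ⇒  2A = 140, A = 70.
Then Σ (y_i + y_{i+1})·c_i = -116, so ȳ = -116 / (6·70) = -29/105.

-29/105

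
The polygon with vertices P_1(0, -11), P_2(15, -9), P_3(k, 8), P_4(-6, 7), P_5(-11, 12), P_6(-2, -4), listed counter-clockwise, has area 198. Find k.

Write out the shoelace sum; only the two edges meeting at P_3 involve k:
2·Area = [(15·8 − k·(-9)) + (k·7 − (-6)·8)] + 260
       = 16·k + 428 = 396
⇒ k = -2.

-2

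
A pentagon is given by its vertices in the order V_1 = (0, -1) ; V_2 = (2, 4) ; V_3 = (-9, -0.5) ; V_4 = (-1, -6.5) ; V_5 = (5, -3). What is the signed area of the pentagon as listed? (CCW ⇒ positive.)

Apply the shoelace formula: 2A = Σ (x_i·y_{i+1} − x_{i+1}·y_i), indices taken mod 5.
Σ = (2) + (35) + (58) + (35.5) + (-5) = 125.5
Signed area = Σ/2 = 62.75 (positive ⇒ counter-clockwise traversal).

62.75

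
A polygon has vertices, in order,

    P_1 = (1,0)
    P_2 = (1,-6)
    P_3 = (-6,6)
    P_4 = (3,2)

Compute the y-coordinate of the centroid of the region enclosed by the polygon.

Apply the surveyor's formula. First the cross-terms c_i = x_i·y_{i+1} − x_{i+1}·y_i:
  -6, -30, -30, -2  ⇒  2A = -68, A = -34.
Then Σ (y_i + y_{i+1})·c_i = -208, so ȳ = -208 / (6·(-34)) = 52/51.

52/51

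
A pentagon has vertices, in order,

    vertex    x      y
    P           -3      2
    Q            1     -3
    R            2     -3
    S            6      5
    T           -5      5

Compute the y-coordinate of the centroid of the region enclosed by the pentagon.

Apply the shoelace (surveyor's) formula. First the cross-terms c_i = x_i·y_{i+1} − x_{i+1}·y_i:
  7, 3, 28, 55, 5  ⇒  2A = 98, A = 49.
Then Σ (y_i + y_{i+1})·c_i = 616, so ȳ = 616 / (6·49) = 44/21.

44/21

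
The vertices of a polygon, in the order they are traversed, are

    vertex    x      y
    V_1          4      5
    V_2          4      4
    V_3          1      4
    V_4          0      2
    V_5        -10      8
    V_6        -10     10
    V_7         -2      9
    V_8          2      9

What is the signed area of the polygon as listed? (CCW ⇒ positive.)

Apply the shoelace (surveyor's) formula: 2A = Σ (x_i·y_{i+1} − x_{i+1}·y_i), indices taken mod 8.
V_1→V_2: (4)(4) − (4)(5) = -4
V_2→V_3: (4)(4) − (1)(4) = 12
V_3→V_4: (1)(2) − (0)(4) = 2
V_4→V_5: (0)(8) − (-10)(2) = 20
V_5→V_6: (-10)(10) − (-10)(8) = -20
V_6→V_7: (-10)(9) − (-2)(10) = -70
V_7→V_8: (-2)(9) − (2)(9) = -36
V_8→V_1: (2)(5) − (4)(9) = -26
Σ = -122
Signed area = Σ/2 = -61 (negative ⇒ clockwise traversal).

-61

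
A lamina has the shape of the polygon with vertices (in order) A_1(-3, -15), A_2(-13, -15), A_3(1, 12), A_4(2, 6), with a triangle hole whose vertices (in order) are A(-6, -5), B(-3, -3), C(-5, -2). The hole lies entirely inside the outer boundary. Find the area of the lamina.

Outer boundary:
Apply the shoelace (surveyor's) formula: 2A = Σ (x_i·y_{i+1} − x_{i+1}·y_i), indices taken mod 4.
Σ = (-150) + (-141) + (-18) + (-12) = -321
Area = |Σ|/2 = 160.5.
Hole:
Σ = (3) + (-9) + (13) = 7
Area = |Σ|/2 = 3.5.
Net area = 160.5 − 3.5 = 157.

157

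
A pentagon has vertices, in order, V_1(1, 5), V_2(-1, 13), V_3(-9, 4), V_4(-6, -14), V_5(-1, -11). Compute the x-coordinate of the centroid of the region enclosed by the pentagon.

-416/113

Apply Gauss's area formula. First the cross-terms c_i = x_i·y_{i+1} − x_{i+1}·y_i:
  18, 113, 150, 52, 6  ⇒  2A = 339, A = 169.5.
Then Σ (x_i + x_{i+1})·c_i = -3744, so x̄ = -3744 / (6·169.5) = -416/113.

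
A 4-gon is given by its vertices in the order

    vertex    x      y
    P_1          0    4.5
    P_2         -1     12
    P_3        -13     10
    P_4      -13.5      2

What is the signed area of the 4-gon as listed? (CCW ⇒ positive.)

99.375

Σ = (4.5) + (146) + (109) + (-60.75) = 198.75
Signed area = Σ/2 = 99.375 (positive ⇒ counter-clockwise traversal).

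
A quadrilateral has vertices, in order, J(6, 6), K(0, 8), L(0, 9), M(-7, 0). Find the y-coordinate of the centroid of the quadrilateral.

329/69

Apply Gauss's area formula. First the cross-terms c_i = x_i·y_{i+1} − x_{i+1}·y_i:
  48, 0, 63, -42  ⇒  2A = 69, A = 34.5.
Then Σ (y_i + y_{i+1})·c_i = 987, so ȳ = 987 / (6·34.5) = 329/69.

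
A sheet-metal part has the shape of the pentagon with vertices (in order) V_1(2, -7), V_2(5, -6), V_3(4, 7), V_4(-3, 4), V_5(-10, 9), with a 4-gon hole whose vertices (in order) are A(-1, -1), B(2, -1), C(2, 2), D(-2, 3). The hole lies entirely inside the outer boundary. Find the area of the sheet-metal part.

Outer boundary:
Apply Gauss's area formula: 2A = Σ (x_i·y_{i+1} − x_{i+1}·y_i), indices taken mod 5.
Σ = (23) + (59) + (37) + (13) + (52) = 184
Area = |Σ|/2 = 92.
Hole:
Apply Gauss's area formula: 2A = Σ (x_i·y_{i+1} − x_{i+1}·y_i), indices taken mod 4.
Σ = (3) + (6) + (10) + (5) = 24
Area = |Σ|/2 = 12.
Net area = 92 − 12 = 80.

80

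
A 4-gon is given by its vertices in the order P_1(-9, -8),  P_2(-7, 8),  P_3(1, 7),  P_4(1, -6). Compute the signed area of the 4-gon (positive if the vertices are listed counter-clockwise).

Apply Gauss's area formula: 2A = Σ (x_i·y_{i+1} − x_{i+1}·y_i), indices taken mod 4.
P_1→P_2: (-9)(8) − (-7)(-8) = -128
P_2→P_3: (-7)(7) − (1)(8) = -57
P_3→P_4: (1)(-6) − (1)(7) = -13
P_4→P_1: (1)(-8) − (-9)(-6) = -62
Σ = -260
Signed area = Σ/2 = -130 (negative ⇒ clockwise traversal).

-130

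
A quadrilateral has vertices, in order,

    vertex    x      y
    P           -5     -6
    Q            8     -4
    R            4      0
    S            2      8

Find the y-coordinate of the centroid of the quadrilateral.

-1

Apply Gauss's area formula. First the cross-terms c_i = x_i·y_{i+1} − x_{i+1}·y_i:
  68, 16, 32, 28  ⇒  2A = 144, A = 72.
Then Σ (y_i + y_{i+1})·c_i = -432, so ȳ = -432 / (6·72) = -1.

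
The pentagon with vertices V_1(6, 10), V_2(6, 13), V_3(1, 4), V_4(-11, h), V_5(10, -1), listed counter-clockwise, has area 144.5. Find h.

Write out the shoelace sum; only the two edges meeting at V_4 involve h:
2·Area = [(1·h − (-11)·4) + ((-11)·(-1) − 10·h)] + 135
       = -9·h + 190 = 289
⇒ h = -11.

-11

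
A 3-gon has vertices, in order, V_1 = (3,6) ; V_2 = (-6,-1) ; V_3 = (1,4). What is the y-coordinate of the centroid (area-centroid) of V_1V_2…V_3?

3

Apply the shoelace formula. First the cross-terms c_i = x_i·y_{i+1} − x_{i+1}·y_i:
  33, -23, -6  ⇒  2A = 4, A = 2.
Then Σ (y_i + y_{i+1})·c_i = 36, so ȳ = 36 / (6·2) = 3.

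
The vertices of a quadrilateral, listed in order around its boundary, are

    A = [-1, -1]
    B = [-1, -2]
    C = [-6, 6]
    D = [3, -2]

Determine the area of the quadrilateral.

14

Apply the surveyor's formula: 2A = Σ (x_i·y_{i+1} − x_{i+1}·y_i), indices taken mod 4.
Cross-terms: 1, -18, -6, -5  ⇒  Σ = -28
Area = |Σ|/2 = 14.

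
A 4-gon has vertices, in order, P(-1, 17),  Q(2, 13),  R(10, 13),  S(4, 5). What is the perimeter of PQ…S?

36

|PQ| = √((3)² + (-4)²) = √25 = 5
|QR| = √((8)² + (0)²) = √64 = 8
|RS| = √((-6)² + (-8)²) = √100 = 10
|SP| = √((-5)² + (12)²) = √169 = 13
Perimeter = 5 + 8 + 10 + 13 = 36.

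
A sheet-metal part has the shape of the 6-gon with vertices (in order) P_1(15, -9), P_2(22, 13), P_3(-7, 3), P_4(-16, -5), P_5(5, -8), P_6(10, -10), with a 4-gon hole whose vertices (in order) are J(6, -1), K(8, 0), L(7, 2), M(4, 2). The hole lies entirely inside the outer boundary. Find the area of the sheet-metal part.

431

Outer boundary:
Apply the shoelace (surveyor's) formula: 2A = Σ (x_i·y_{i+1} − x_{i+1}·y_i), indices taken mod 6.
Σ = (393) + (157) + (83) + (153) + (30) + (60) = 876
Area = |Σ|/2 = 438.
Hole:
J→K: (6)(0) − (8)(-1) = 8
K→L: (8)(2) − (7)(0) = 16
L→M: (7)(2) − (4)(2) = 6
M→J: (4)(-1) − (6)(2) = -16
Σ = 14
Area = |Σ|/2 = 7.
Net area = 438 − 7 = 431.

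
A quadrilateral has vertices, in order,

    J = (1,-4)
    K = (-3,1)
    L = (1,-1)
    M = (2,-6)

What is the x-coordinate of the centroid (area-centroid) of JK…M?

0

Apply the shoelace formula. First the cross-terms c_i = x_i·y_{i+1} − x_{i+1}·y_i:
  -11, 2, -4, -2  ⇒  2A = -15, A = -7.5.
Then Σ (x_i + x_{i+1})·c_i = 0, so x̄ = 0 / (6·(-7.5)) = 0.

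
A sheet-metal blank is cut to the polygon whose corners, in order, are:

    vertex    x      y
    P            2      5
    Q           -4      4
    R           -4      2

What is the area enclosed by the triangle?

Σ = (28) + (8) + (-24) = 12
Area = |Σ|/2 = 6.

6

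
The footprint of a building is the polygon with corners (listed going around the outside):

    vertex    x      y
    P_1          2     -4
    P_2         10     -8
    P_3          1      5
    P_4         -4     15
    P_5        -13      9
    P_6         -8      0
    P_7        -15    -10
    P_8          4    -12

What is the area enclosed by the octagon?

Apply Gauss's area formula: 2A = Σ (x_i·y_{i+1} − x_{i+1}·y_i), indices taken mod 8.
Σ = (24) + (58) + (35) + (159) + (72) + (80) + (220) + (8) = 656
Area = |Σ|/2 = 328.

328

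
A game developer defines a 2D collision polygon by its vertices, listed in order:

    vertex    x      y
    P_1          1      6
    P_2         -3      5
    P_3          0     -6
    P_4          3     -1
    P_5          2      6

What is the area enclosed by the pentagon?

42.5

Apply the shoelace formula: 2A = Σ (x_i·y_{i+1} − x_{i+1}·y_i), indices taken mod 5.
P_1→P_2: (1)(5) − (-3)(6) = 23
P_2→P_3: (-3)(-6) − (0)(5) = 18
P_3→P_4: (0)(-1) − (3)(-6) = 18
P_4→P_5: (3)(6) − (2)(-1) = 20
P_5→P_1: (2)(6) − (1)(6) = 6
Σ = 85
Area = |Σ|/2 = 42.5.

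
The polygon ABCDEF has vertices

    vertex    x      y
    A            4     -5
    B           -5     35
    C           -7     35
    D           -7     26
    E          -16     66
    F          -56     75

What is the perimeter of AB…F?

|AB| = √((-9)² + (40)²) = √1681 = 41
|BC| = √((-2)² + (0)²) = √4 = 2
|CD| = √((0)² + (-9)²) = √81 = 9
|DE| = √((-9)² + (40)²) = √1681 = 41
|EF| = √((-40)² + (9)²) = √1681 = 41
|FA| = √((60)² + (-80)²) = √10000 = 100
Perimeter = 41 + 2 + 9 + 41 + 41 + 100 = 234.

234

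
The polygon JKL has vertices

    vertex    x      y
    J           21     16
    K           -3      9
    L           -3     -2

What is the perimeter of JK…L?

|JK| = √((-24)² + (-7)²) = √625 = 25
|KL| = √((0)² + (-11)²) = √121 = 11
|LJ| = √((24)² + (18)²) = √900 = 30
Perimeter = 25 + 11 + 30 = 66.

66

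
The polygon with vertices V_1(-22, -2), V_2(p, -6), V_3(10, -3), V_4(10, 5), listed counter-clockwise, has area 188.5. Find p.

-15

Write out the shoelace sum; only the two edges meeting at V_2 involve p:
2·Area = [((-22)·(-6) − p·(-2)) + (p·(-3) − 10·(-6))] + 170
       = -1·p + 362 = 377
⇒ p = -15.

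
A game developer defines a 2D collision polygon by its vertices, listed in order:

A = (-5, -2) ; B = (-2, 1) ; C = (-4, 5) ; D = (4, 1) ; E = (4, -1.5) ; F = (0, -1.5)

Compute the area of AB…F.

Apply Gauss's area formula: 2A = Σ (x_i·y_{i+1} − x_{i+1}·y_i), indices taken mod 6.
Cross-terms: -9, -6, -24, -10, -6, -7.5  ⇒  Σ = -62.5
Area = |Σ|/2 = 31.25.

31.25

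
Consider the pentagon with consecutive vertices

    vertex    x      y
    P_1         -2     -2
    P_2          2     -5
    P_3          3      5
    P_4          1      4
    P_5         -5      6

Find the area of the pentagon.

Apply the shoelace (surveyor's) formula: 2A = Σ (x_i·y_{i+1} − x_{i+1}·y_i), indices taken mod 5.
Σ = (14) + (25) + (7) + (26) + (22) = 94
Area = |Σ|/2 = 47.

47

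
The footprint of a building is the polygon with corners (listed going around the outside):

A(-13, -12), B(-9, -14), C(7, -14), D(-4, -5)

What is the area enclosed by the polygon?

95

Apply Gauss's area formula: 2A = Σ (x_i·y_{i+1} − x_{i+1}·y_i), indices taken mod 4.
Cross-terms: 74, 224, -91, -17  ⇒  Σ = 190
Area = |Σ|/2 = 95.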